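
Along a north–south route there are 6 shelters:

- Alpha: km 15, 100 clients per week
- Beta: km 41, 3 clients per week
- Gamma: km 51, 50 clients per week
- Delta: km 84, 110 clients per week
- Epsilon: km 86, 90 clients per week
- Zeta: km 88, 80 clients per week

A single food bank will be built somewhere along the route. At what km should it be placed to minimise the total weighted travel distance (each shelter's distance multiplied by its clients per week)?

x = 84

For a sum of weighted absolute distances on a line, the optimum is the weighted median (not the mean). Total weight W = 433; half-weight = 216.5.
Sort by position and accumulate weight:
  km 15 (Alpha, w=100) → cum 100
  km 41 (Beta, w=3) → cum 103
  km 51 (Gamma, w=50) → cum 153
  km 84 (Delta, w=110) → cum 263  ≥ 216.5 → median here
  km 86 (Epsilon, w=90) → cum 353
  km 88 (Zeta, w=80) → cum 433
Optimal location: km 84.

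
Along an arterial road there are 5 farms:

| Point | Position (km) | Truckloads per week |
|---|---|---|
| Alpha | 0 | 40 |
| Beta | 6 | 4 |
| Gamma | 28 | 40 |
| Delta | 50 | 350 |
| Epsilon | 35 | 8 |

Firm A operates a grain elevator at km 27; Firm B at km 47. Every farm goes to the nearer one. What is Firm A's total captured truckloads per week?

The indifferent point is the midpoint (27+47)/2 = 37; farms left of it (closer to Firm A at 27) go to Firm A, those right go to Firm B.
  Alpha at 0 (w=40) → Firm A
  Beta at 6 (w=4) → Firm A
  Gamma at 28 (w=40) → Firm A
  Epsilon at 35 (w=8) → Firm A
  Delta at 50 (w=350) → Firm B
Firm A captures 92; Firm B captures 350.

92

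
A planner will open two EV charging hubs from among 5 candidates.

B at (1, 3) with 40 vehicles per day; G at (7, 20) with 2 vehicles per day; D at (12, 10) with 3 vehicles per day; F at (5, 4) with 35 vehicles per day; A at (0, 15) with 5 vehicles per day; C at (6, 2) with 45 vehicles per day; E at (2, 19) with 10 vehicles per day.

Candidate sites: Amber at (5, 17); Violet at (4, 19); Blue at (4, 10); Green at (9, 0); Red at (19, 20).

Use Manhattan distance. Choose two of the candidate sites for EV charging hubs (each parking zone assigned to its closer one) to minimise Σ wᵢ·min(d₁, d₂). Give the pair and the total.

{Violet, Green}, total 1052

Evaluate every pair (each demand assigned to the nearer of the two):
  {Violet, Green}: total = 1052
  {Blue, Green}: total = 1075
  {Amber, Green}: total = 1079
  {Violet, Blue}: total = 1187
  {Amber, Blue}: total = 1214
  {Blue, Red}: total = 1298
  {Green, Red}: total = 1308
  {Amber, Violet}: total = 2000
  {Amber, Red}: total = 2032
  {Violet, Red}: total = 2294
Best pair: {Violet, Green} with total 1052.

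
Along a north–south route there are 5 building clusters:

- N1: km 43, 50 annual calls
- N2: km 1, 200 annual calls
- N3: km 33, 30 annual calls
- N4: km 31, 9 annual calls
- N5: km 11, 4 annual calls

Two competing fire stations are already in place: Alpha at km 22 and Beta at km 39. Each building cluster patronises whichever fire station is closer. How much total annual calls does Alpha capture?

204

The indifferent point is the midpoint (22+39)/2 = 30.5; building clusters left of it (closer to Alpha at 22) go to Alpha, those right go to Beta.
  N2 at 1 (w=200) → Alpha
  N5 at 11 (w=4) → Alpha
  N4 at 31 (w=9) → Beta
  N3 at 33 (w=30) → Beta
  N1 at 43 (w=50) → Beta
Alpha captures 204; Beta captures 89.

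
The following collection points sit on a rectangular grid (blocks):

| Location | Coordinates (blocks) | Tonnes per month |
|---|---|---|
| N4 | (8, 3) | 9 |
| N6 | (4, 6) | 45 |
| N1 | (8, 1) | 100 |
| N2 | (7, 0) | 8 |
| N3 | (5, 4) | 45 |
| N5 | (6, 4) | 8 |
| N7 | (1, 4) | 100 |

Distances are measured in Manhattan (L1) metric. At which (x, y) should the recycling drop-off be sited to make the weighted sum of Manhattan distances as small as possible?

(5, 4)

Manhattan distance separates: Σwᵢ(|x−xᵢ|+|y−yᵢ|) = Σwᵢ|x−xᵢ| + Σwᵢ|y−yᵢ|, so x and y are optimised independently as 1-D weighted medians.
Total weight W = 315; half = 157.5.
x-coordinate, sorted with cumulative weight:
  x=1 (N7, w=100) cum 100
  x=4 (N6, w=45) cum 145
  x=5 (N3, w=45) cum 190  ← median
  x=6 (N5, w=8) cum 198
  x=7 (N2, w=8) cum 206
  x=8 (N4, w=9) cum 215
  x=8 (N1, w=100) cum 315
⇒ x* = 5
y-coordinate, sorted with cumulative weight:
  y=0 (N2, w=8) cum 8
  y=1 (N1, w=100) cum 108
  y=3 (N4, w=9) cum 117
  y=4 (N3, w=45) cum 162  ← median
  y=4 (N5, w=8) cum 170
  y=4 (N7, w=100) cum 270
  y=6 (N6, w=45) cum 315
⇒ y* = 4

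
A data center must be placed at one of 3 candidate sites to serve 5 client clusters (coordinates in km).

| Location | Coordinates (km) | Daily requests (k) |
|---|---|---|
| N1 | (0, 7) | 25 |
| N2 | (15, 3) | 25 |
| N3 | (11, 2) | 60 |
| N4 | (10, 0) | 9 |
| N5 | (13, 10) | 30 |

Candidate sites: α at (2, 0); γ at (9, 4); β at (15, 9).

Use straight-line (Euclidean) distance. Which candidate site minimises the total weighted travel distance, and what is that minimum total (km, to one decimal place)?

γ, total 812.4 km

Total weighted distance at each candidate:
  α (2, 0): total = 1586.7
  γ (9, 4): total = 812.4
  β (15, 9): total = 1171.8
Minimum is at γ with total 812.4 km.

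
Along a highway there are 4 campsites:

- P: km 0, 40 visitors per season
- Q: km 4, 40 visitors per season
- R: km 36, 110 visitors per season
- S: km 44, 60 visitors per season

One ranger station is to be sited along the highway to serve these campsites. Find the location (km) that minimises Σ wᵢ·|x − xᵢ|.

For a sum of weighted absolute distances on a line, the optimum is the weighted median (not the mean). Total weight W = 250; half-weight = 125.
Sort by position and accumulate weight:
  km 0 (P, w=40) → cum 40
  km 4 (Q, w=40) → cum 80
  km 36 (R, w=110) → cum 190  ≥ 125 → median here
  km 44 (S, w=60) → cum 250
Optimal location: km 36.

x = 36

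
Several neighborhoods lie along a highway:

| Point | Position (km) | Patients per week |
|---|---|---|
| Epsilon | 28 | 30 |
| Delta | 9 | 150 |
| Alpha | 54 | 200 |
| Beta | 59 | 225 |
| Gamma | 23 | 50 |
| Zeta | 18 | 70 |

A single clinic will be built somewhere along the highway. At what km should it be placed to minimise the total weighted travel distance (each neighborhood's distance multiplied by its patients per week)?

For a sum of weighted absolute distances on a line, the optimum is the weighted median (not the mean). Total weight W = 725; half-weight = 362.5.
Sort by position and accumulate weight:
  km 9 (Delta, w=150) → cum 150
  km 18 (Zeta, w=70) → cum 220
  km 23 (Gamma, w=50) → cum 270
  km 28 (Epsilon, w=30) → cum 300
  km 54 (Alpha, w=200) → cum 500  ≥ 362.5 → median here
  km 59 (Beta, w=225) → cum 725
Optimal location: km 54.

x = 54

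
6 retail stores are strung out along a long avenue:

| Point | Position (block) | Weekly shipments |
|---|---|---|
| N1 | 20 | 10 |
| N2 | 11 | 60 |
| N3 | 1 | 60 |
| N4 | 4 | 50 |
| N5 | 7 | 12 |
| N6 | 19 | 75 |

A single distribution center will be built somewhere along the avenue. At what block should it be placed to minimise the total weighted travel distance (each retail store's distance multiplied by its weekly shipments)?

For a sum of weighted absolute distances on a line, the optimum is the weighted median (not the mean). Total weight W = 267; half-weight = 133.5.
Sort by position and accumulate weight:
  block 1 (N3, w=60) → cum 60
  block 4 (N4, w=50) → cum 110
  block 7 (N5, w=12) → cum 122
  block 11 (N2, w=60) → cum 182  ≥ 133.5 → median here
  block 19 (N6, w=75) → cum 257
  block 20 (N1, w=10) → cum 267
Optimal location: block 11.

x = 11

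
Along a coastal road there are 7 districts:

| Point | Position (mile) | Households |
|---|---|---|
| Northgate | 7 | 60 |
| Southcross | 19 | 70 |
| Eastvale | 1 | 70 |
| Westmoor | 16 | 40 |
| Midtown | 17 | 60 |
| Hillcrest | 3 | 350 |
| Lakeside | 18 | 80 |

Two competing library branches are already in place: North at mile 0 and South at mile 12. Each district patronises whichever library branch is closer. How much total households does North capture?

420

The indifferent point is the midpoint (0+12)/2 = 6; districts left of it (closer to North at 0) go to North, those right go to South.
  Eastvale at 1 (w=70) → North
  Hillcrest at 3 (w=350) → North
  Northgate at 7 (w=60) → South
  Westmoor at 16 (w=40) → South
  Midtown at 17 (w=60) → South
  Lakeside at 18 (w=80) → South
  Southcross at 19 (w=70) → South
North captures 420; South captures 310.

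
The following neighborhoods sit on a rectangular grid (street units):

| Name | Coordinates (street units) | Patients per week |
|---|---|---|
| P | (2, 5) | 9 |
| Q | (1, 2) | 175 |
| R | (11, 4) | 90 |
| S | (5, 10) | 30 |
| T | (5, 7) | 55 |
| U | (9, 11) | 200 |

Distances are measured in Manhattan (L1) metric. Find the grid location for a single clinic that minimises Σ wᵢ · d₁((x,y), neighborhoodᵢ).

Manhattan distance separates: Σwᵢ(|x−xᵢ|+|y−yᵢ|) = Σwᵢ|x−xᵢ| + Σwᵢ|y−yᵢ|, so x and y are optimised independently as 1-D weighted medians.
Total weight W = 559; half = 279.5.
x-coordinate, sorted with cumulative weight:
  x=1 (Q, w=175) cum 175
  x=2 (P, w=9) cum 184
  x=5 (S, w=30) cum 214
  x=5 (T, w=55) cum 269
  x=9 (U, w=200) cum 469  ← median
  x=11 (R, w=90) cum 559
⇒ x* = 9
y-coordinate, sorted with cumulative weight:
  y=2 (Q, w=175) cum 175
  y=4 (R, w=90) cum 265
  y=5 (P, w=9) cum 274
  y=7 (T, w=55) cum 329  ← median
  y=10 (S, w=30) cum 359
  y=11 (U, w=200) cum 559
⇒ y* = 7

(9, 7)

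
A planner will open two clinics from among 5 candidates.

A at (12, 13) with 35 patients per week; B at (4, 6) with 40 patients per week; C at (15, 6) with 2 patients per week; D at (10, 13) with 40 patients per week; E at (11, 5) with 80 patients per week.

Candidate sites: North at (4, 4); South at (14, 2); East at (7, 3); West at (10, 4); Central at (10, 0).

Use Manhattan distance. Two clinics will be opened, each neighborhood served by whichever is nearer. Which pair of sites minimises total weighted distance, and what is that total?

Evaluate every pair (each demand assigned to the nearer of the two):
  {North, West}: total = 999
  {East, West}: total = 1159
  {South, West}: total = 1235
  {West, Central}: total = 1239
  {North, South}: total = 1625
  {North, East}: total = 1627
  {North, Central}: total = 1627
  {South, East}: total = 1705
  {East, Central}: total = 1787
  {South, Central}: total = 1945
Best pair: {North, West} with total 999.

{North, West}, total 999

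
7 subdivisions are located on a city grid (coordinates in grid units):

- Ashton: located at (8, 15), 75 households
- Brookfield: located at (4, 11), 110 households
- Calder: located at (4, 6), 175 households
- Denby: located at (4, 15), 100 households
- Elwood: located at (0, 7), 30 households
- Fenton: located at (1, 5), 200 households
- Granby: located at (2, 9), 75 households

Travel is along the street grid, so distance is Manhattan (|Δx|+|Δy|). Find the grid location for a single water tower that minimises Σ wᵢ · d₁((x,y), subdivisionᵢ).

Manhattan distance separates: Σwᵢ(|x−xᵢ|+|y−yᵢ|) = Σwᵢ|x−xᵢ| + Σwᵢ|y−yᵢ|, so x and y are optimised independently as 1-D weighted medians.
Total weight W = 765; half = 382.5.
x-coordinate, sorted with cumulative weight:
  x=0 (Elwood, w=30) cum 30
  x=1 (Fenton, w=200) cum 230
  x=2 (Granby, w=75) cum 305
  x=4 (Brookfield, w=110) cum 415  ← median
  x=4 (Calder, w=175) cum 590
  x=4 (Denby, w=100) cum 690
  x=8 (Ashton, w=75) cum 765
⇒ x* = 4
y-coordinate, sorted with cumulative weight:
  y=5 (Fenton, w=200) cum 200
  y=6 (Calder, w=175) cum 375
  y=7 (Elwood, w=30) cum 405  ← median
  y=9 (Granby, w=75) cum 480
  y=11 (Brookfield, w=110) cum 590
  y=15 (Ashton, w=75) cum 665
  y=15 (Denby, w=100) cum 765
⇒ y* = 7

(4, 7)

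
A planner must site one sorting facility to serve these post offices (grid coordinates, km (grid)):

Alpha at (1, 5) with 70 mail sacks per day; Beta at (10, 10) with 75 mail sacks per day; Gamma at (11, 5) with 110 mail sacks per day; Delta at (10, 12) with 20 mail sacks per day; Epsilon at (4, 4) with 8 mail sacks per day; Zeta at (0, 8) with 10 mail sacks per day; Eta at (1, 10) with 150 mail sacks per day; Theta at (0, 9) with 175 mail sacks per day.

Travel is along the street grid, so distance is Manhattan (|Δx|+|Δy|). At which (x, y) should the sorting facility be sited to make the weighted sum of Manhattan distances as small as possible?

Manhattan distance separates: Σwᵢ(|x−xᵢ|+|y−yᵢ|) = Σwᵢ|x−xᵢ| + Σwᵢ|y−yᵢ|, so x and y are optimised independently as 1-D weighted medians.
Total weight W = 618; half = 309.
x-coordinate, sorted with cumulative weight:
  x=0 (Zeta, w=10) cum 10
  x=0 (Theta, w=175) cum 185
  x=1 (Alpha, w=70) cum 255
  x=1 (Eta, w=150) cum 405  ← median
  x=4 (Epsilon, w=8) cum 413
  x=10 (Beta, w=75) cum 488
  x=10 (Delta, w=20) cum 508
  x=11 (Gamma, w=110) cum 618
⇒ x* = 1
y-coordinate, sorted with cumulative weight:
  y=4 (Epsilon, w=8) cum 8
  y=5 (Alpha, w=70) cum 78
  y=5 (Gamma, w=110) cum 188
  y=8 (Zeta, w=10) cum 198
  y=9 (Theta, w=175) cum 373  ← median
  y=10 (Beta, w=75) cum 448
  y=10 (Eta, w=150) cum 598
  y=12 (Delta, w=20) cum 618
⇒ y* = 9

(1, 9)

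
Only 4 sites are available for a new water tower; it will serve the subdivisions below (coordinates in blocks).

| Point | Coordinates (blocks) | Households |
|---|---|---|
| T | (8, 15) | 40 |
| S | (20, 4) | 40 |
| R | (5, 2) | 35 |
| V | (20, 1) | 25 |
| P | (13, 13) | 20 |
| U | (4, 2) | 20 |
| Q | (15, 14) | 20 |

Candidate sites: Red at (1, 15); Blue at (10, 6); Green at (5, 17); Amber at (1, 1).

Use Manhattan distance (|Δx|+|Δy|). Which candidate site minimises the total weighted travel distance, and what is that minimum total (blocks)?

Total weighted distance at each candidate:
  Red (1, 15): total = 3800
  Blue (10, 6): total = 2270
  Green (5, 17): total = 3440
  Amber (1, 1): total = 3470
Minimum is at Blue with total 2270 blocks.

Blue, total 2270 blocks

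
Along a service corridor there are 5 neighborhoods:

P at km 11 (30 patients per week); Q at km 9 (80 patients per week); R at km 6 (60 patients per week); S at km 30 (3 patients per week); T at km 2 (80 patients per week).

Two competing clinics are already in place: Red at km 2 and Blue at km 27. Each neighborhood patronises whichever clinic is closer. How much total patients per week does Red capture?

250

The indifferent point is the midpoint (2+27)/2 = 14.5; neighborhoods left of it (closer to Red at 2) go to Red, those right go to Blue.
  T at 2 (w=80) → Red
  R at 6 (w=60) → Red
  Q at 9 (w=80) → Red
  P at 11 (w=30) → Red
  S at 30 (w=3) → Blue
Red captures 250; Blue captures 3.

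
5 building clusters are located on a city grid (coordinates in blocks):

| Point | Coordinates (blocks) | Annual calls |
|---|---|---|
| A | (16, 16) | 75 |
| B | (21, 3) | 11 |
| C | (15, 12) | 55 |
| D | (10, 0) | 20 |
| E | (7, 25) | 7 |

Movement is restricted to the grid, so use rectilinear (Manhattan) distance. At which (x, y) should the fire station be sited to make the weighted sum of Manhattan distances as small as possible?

Manhattan distance separates: Σwᵢ(|x−xᵢ|+|y−yᵢ|) = Σwᵢ|x−xᵢ| + Σwᵢ|y−yᵢ|, so x and y are optimised independently as 1-D weighted medians.
Total weight W = 168; half = 84.
x-coordinate, sorted with cumulative weight:
  x=7 (E, w=7) cum 7
  x=10 (D, w=20) cum 27
  x=15 (C, w=55) cum 82
  x=16 (A, w=75) cum 157  ← median
  x=21 (B, w=11) cum 168
⇒ x* = 16
y-coordinate, sorted with cumulative weight:
  y=0 (D, w=20) cum 20
  y=3 (B, w=11) cum 31
  y=12 (C, w=55) cum 86  ← median
  y=16 (A, w=75) cum 161
  y=25 (E, w=7) cum 168
⇒ y* = 12

(16, 12)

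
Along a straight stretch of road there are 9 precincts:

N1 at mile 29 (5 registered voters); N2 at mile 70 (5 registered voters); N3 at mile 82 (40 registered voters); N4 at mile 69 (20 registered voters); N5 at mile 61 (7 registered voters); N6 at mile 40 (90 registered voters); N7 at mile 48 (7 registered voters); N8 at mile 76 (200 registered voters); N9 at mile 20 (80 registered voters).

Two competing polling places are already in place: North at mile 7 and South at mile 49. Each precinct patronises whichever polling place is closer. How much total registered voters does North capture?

The indifferent point is the midpoint (7+49)/2 = 28; precincts left of it (closer to North at 7) go to North, those right go to South.
  N9 at 20 (w=80) → North
  N1 at 29 (w=5) → South
  N6 at 40 (w=90) → South
  N7 at 48 (w=7) → South
  N5 at 61 (w=7) → South
  N4 at 69 (w=20) → South
  N2 at 70 (w=5) → South
  N8 at 76 (w=200) → South
  N3 at 82 (w=40) → South
North captures 80; South captures 374.

80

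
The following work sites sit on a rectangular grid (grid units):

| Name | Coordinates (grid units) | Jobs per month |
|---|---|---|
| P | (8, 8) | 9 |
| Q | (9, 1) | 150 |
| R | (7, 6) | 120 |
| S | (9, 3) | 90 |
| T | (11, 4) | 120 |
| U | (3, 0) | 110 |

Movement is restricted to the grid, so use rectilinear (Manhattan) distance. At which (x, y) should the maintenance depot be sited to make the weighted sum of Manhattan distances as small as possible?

Manhattan distance separates: Σwᵢ(|x−xᵢ|+|y−yᵢ|) = Σwᵢ|x−xᵢ| + Σwᵢ|y−yᵢ|, so x and y are optimised independently as 1-D weighted medians.
Total weight W = 599; half = 299.5.
x-coordinate, sorted with cumulative weight:
  x=3 (U, w=110) cum 110
  x=7 (R, w=120) cum 230
  x=8 (P, w=9) cum 239
  x=9 (Q, w=150) cum 389  ← median
  x=9 (S, w=90) cum 479
  x=11 (T, w=120) cum 599
⇒ x* = 9
y-coordinate, sorted with cumulative weight:
  y=0 (U, w=110) cum 110
  y=1 (Q, w=150) cum 260
  y=3 (S, w=90) cum 350  ← median
  y=4 (T, w=120) cum 470
  y=6 (R, w=120) cum 590
  y=8 (P, w=9) cum 599
⇒ y* = 3

(9, 3)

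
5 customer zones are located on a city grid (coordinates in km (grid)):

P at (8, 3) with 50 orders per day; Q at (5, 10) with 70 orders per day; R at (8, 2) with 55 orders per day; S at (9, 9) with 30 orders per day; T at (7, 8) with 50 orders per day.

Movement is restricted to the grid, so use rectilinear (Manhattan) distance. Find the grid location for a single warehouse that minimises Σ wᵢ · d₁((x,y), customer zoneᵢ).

Manhattan distance separates: Σwᵢ(|x−xᵢ|+|y−yᵢ|) = Σwᵢ|x−xᵢ| + Σwᵢ|y−yᵢ|, so x and y are optimised independently as 1-D weighted medians.
Total weight W = 255; half = 127.5.
x-coordinate, sorted with cumulative weight:
  x=5 (Q, w=70) cum 70
  x=7 (T, w=50) cum 120
  x=8 (P, w=50) cum 170  ← median
  x=8 (R, w=55) cum 225
  x=9 (S, w=30) cum 255
⇒ x* = 8
y-coordinate, sorted with cumulative weight:
  y=2 (R, w=55) cum 55
  y=3 (P, w=50) cum 105
  y=8 (T, w=50) cum 155  ← median
  y=9 (S, w=30) cum 185
  y=10 (Q, w=70) cum 255
⇒ y* = 8

(8, 8)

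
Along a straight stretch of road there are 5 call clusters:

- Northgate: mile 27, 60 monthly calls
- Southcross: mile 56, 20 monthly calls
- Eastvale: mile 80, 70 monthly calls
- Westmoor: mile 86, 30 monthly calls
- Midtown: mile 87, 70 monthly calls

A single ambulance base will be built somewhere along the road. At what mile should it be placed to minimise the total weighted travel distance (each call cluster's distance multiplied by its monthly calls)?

For a sum of weighted absolute distances on a line, the optimum is the weighted median (not the mean). Total weight W = 250; half-weight = 125.
Sort by position and accumulate weight:
  mile 27 (Northgate, w=60) → cum 60
  mile 56 (Southcross, w=20) → cum 80
  mile 80 (Eastvale, w=70) → cum 150  ≥ 125 → median here
  mile 86 (Westmoor, w=30) → cum 180
  mile 87 (Midtown, w=70) → cum 250
Optimal location: mile 80.

x = 80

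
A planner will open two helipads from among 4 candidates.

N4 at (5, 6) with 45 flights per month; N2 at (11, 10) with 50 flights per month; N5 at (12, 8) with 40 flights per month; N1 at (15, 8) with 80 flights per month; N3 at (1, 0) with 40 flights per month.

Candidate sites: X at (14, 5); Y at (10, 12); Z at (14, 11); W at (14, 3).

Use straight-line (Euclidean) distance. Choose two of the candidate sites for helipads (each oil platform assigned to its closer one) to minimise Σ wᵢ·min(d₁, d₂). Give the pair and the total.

Evaluate every pair (each demand assigned to the nearer of the two):
  {X, Y}: total = 1417.6
  {Y, Z}: total = 1460.5
  {Z, W}: total = 1515.9
  {X, Z}: total = 1519.9
  {Y, W}: total = 1583.7
  {X, W}: total = 1629.9
Best pair: {X, Y} with total 1417.6.

{X, Y}, total 1417.6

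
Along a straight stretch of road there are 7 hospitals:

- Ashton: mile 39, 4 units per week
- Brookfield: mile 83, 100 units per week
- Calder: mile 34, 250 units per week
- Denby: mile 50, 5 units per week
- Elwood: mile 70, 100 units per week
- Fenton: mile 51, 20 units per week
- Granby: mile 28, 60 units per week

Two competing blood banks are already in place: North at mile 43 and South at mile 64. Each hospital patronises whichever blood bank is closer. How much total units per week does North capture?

The indifferent point is the midpoint (43+64)/2 = 53.5; hospitals left of it (closer to North at 43) go to North, those right go to South.
  Granby at 28 (w=60) → North
  Calder at 34 (w=250) → North
  Ashton at 39 (w=4) → North
  Denby at 50 (w=5) → North
  Fenton at 51 (w=20) → North
  Elwood at 70 (w=100) → South
  Brookfield at 83 (w=100) → South
North captures 339; South captures 200.

339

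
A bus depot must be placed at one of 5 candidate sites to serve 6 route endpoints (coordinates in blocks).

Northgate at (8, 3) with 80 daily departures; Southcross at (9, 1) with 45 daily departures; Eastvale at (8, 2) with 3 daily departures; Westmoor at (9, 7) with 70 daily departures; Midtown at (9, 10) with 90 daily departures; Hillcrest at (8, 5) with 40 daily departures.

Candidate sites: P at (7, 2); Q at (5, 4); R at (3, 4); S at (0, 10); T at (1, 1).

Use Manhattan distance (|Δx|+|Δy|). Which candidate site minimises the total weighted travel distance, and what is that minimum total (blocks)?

Total weighted distance at each candidate:
  P (7, 2): total = 1848
  Q (5, 4): total = 2200
  R (3, 4): total = 2856
  S (0, 10): total = 4228
  T (1, 1): total = 4054
Minimum is at P with total 1848 blocks.

P, total 1848 blocks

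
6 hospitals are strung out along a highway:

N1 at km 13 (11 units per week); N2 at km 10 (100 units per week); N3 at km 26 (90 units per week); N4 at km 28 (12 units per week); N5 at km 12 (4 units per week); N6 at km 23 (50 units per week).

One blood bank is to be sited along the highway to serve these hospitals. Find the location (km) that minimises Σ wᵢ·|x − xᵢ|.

x = 23

For a sum of weighted absolute distances on a line, the optimum is the weighted median (not the mean). Total weight W = 267; half-weight = 133.5.
Sort by position and accumulate weight:
  km 10 (N2, w=100) → cum 100
  km 12 (N5, w=4) → cum 104
  km 13 (N1, w=11) → cum 115
  km 23 (N6, w=50) → cum 165  ≥ 133.5 → median here
  km 26 (N3, w=90) → cum 255
  km 28 (N4, w=12) → cum 267
Optimal location: km 23.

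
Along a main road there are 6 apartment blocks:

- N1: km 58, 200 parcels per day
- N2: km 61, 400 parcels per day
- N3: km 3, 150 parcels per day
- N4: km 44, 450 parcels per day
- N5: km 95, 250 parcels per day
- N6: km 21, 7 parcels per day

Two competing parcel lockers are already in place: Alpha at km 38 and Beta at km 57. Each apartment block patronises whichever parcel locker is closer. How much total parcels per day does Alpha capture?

The indifferent point is the midpoint (38+57)/2 = 47.5; apartment blocks left of it (closer to Alpha at 38) go to Alpha, those right go to Beta.
  N3 at 3 (w=150) → Alpha
  N6 at 21 (w=7) → Alpha
  N4 at 44 (w=450) → Alpha
  N1 at 58 (w=200) → Beta
  N2 at 61 (w=400) → Beta
  N5 at 95 (w=250) → Beta
Alpha captures 607; Beta captures 850.

607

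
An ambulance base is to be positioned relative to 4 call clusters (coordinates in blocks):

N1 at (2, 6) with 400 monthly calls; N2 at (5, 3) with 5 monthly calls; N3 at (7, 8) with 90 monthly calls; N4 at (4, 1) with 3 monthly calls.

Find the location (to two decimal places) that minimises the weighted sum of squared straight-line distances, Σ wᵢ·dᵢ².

(2.95, 6.30)

The minimiser of Σwᵢ‖p−pᵢ‖² is the weighted centroid p* = (Σwᵢpᵢ)/(Σwᵢ).
Σwᵢ = 498.
Σwᵢxᵢ = 400·2 + 5·5 + 90·7 + 3·4 = 1467.
Σwᵢyᵢ = 400·6 + 5·3 + 90·8 + 3·1 = 3138.
x* = 1467/498 = 2.95, y* = 3138/498 = 6.30.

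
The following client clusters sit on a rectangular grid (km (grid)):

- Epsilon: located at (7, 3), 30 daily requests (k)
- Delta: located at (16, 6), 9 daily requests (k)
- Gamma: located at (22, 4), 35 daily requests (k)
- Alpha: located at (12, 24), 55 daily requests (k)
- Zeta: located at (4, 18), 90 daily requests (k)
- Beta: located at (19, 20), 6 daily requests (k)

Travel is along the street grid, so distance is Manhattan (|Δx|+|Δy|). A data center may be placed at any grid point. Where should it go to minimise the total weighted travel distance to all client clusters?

(7, 18)

Manhattan distance separates: Σwᵢ(|x−xᵢ|+|y−yᵢ|) = Σwᵢ|x−xᵢ| + Σwᵢ|y−yᵢ|, so x and y are optimised independently as 1-D weighted medians.
Total weight W = 225; half = 112.5.
x-coordinate, sorted with cumulative weight:
  x=4 (Zeta, w=90) cum 90
  x=7 (Epsilon, w=30) cum 120  ← median
  x=12 (Alpha, w=55) cum 175
  x=16 (Delta, w=9) cum 184
  x=19 (Beta, w=6) cum 190
  x=22 (Gamma, w=35) cum 225
⇒ x* = 7
y-coordinate, sorted with cumulative weight:
  y=3 (Epsilon, w=30) cum 30
  y=4 (Gamma, w=35) cum 65
  y=6 (Delta, w=9) cum 74
  y=18 (Zeta, w=90) cum 164  ← median
  y=20 (Beta, w=6) cum 170
  y=24 (Alpha, w=55) cum 225
⇒ y* = 18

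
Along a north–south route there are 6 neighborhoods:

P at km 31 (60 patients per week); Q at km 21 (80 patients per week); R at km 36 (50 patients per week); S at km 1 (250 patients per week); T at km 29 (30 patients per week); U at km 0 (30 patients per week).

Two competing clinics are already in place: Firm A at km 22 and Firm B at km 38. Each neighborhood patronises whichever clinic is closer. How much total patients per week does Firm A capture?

390

The indifferent point is the midpoint (22+38)/2 = 30; neighborhoods left of it (closer to Firm A at 22) go to Firm A, those right go to Firm B.
  U at 0 (w=30) → Firm A
  S at 1 (w=250) → Firm A
  Q at 21 (w=80) → Firm A
  T at 29 (w=30) → Firm A
  P at 31 (w=60) → Firm B
  R at 36 (w=50) → Firm B
Firm A captures 390; Firm B captures 110.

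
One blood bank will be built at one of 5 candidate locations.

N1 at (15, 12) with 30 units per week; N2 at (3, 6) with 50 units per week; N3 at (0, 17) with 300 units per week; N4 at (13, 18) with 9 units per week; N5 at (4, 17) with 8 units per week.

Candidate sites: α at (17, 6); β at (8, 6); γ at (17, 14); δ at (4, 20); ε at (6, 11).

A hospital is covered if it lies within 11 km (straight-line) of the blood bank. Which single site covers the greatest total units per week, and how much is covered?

ε, covering 397

Coverage radius r = 11 km; a point is covered iff (Δx)²+(Δy)² ≤ 11² = 121.
  α (17, 6): covers {N1} → 30
  β (8, 6): covers {N1, N2} → 80
  γ (17, 14): covers {N1, N4} → 39
  δ (4, 20): covers {N3, N4, N5} → 317
  ε (6, 11): covers {N1, N2, N3, N4, N5} → 397
Maximum coverage at ε: 397 units per week.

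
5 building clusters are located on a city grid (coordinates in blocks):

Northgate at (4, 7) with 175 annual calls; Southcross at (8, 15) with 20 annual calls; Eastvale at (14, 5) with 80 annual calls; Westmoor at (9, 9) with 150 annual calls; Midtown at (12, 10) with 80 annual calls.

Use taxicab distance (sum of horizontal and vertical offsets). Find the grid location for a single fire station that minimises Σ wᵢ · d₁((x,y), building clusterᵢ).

(9, 7)

Manhattan distance separates: Σwᵢ(|x−xᵢ|+|y−yᵢ|) = Σwᵢ|x−xᵢ| + Σwᵢ|y−yᵢ|, so x and y are optimised independently as 1-D weighted medians.
Total weight W = 505; half = 252.5.
x-coordinate, sorted with cumulative weight:
  x=4 (Northgate, w=175) cum 175
  x=8 (Southcross, w=20) cum 195
  x=9 (Westmoor, w=150) cum 345  ← median
  x=12 (Midtown, w=80) cum 425
  x=14 (Eastvale, w=80) cum 505
⇒ x* = 9
y-coordinate, sorted with cumulative weight:
  y=5 (Eastvale, w=80) cum 80
  y=7 (Northgate, w=175) cum 255  ← median
  y=9 (Westmoor, w=150) cum 405
  y=10 (Midtown, w=80) cum 485
  y=15 (Southcross, w=20) cum 505
⇒ y* = 7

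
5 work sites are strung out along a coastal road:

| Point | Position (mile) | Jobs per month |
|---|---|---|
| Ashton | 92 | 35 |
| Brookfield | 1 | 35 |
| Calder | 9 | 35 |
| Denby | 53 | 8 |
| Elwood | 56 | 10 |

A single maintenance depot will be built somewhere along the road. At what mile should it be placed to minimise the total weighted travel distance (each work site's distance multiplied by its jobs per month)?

x = 9

For a sum of weighted absolute distances on a line, the optimum is the weighted median (not the mean). Total weight W = 123; half-weight = 61.5.
Sort by position and accumulate weight:
  mile 1 (Brookfield, w=35) → cum 35
  mile 9 (Calder, w=35) → cum 70  ≥ 61.5 → median here
  mile 53 (Denby, w=8) → cum 78
  mile 56 (Elwood, w=10) → cum 88
  mile 92 (Ashton, w=35) → cum 123
Optimal location: mile 9.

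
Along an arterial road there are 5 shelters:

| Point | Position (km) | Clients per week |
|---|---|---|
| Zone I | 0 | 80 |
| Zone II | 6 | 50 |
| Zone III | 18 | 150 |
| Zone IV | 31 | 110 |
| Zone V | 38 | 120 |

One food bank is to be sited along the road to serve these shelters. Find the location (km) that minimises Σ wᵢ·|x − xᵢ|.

For a sum of weighted absolute distances on a line, the optimum is the weighted median (not the mean). Total weight W = 510; half-weight = 255.
Sort by position and accumulate weight:
  km 0 (Zone I, w=80) → cum 80
  km 6 (Zone II, w=50) → cum 130
  km 18 (Zone III, w=150) → cum 280  ≥ 255 → median here
  km 31 (Zone IV, w=110) → cum 390
  km 38 (Zone V, w=120) → cum 510
Optimal location: km 18.

x = 18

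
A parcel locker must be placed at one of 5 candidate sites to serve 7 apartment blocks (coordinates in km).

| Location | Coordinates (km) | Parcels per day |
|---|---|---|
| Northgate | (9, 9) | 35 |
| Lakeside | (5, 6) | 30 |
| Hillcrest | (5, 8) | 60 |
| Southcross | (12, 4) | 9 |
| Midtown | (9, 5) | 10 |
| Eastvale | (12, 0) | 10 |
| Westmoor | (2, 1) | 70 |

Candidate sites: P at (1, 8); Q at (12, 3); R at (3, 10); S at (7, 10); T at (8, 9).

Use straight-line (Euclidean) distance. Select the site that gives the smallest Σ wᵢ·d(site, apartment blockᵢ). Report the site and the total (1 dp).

Total weighted distance at each candidate:
  P (1, 8): total = 1478.1
  Q (12, 3): total = 1768.3
  R (3, 10): total = 1460.6
  S (7, 10): total = 1338.8
  T (8, 9): total = 1249.4
Minimum is at T with total 1249.4 km.

T, total 1249.4 km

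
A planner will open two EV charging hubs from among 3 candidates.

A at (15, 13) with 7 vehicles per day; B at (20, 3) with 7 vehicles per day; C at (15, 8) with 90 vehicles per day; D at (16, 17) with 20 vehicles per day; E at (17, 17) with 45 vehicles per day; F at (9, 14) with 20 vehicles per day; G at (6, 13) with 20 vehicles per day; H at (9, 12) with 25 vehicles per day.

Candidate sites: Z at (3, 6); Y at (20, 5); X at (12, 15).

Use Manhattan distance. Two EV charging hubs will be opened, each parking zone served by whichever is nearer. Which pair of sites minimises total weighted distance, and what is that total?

Evaluate every pair (each demand assigned to the nearer of the two):
  {Y, X}: total = 1594
  {Z, X}: total = 1900
  {Z, Y}: total = 2600
Best pair: {Y, X} with total 1594.

{Y, X}, total 1594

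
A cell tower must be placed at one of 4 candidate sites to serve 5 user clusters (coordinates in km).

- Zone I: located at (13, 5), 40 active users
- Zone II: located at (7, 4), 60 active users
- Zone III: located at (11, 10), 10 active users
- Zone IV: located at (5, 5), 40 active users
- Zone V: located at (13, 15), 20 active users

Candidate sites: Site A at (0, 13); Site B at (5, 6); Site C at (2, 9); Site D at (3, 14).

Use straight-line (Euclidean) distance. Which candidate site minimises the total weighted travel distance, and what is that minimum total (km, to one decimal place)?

Total weighted distance at each candidate:
  Site A (0, 13): total = 2049.1
  Site B (5, 6): total = 845.1
  Site C (2, 9): total = 1433.6
  Site D (3, 14): total = 1843.6
Minimum is at Site B with total 845.1 km.

Site B, total 845.1 km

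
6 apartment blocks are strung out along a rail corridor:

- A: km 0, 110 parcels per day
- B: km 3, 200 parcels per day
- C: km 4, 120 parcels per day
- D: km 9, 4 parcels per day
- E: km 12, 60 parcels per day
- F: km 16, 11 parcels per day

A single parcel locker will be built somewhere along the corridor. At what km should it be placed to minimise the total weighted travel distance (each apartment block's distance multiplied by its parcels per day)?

x = 3

For a sum of weighted absolute distances on a line, the optimum is the weighted median (not the mean). Total weight W = 505; half-weight = 252.5.
Sort by position and accumulate weight:
  km 0 (A, w=110) → cum 110
  km 3 (B, w=200) → cum 310  ≥ 252.5 → median here
  km 4 (C, w=120) → cum 430
  km 9 (D, w=4) → cum 434
  km 12 (E, w=60) → cum 494
  km 16 (F, w=11) → cum 505
Optimal location: km 3.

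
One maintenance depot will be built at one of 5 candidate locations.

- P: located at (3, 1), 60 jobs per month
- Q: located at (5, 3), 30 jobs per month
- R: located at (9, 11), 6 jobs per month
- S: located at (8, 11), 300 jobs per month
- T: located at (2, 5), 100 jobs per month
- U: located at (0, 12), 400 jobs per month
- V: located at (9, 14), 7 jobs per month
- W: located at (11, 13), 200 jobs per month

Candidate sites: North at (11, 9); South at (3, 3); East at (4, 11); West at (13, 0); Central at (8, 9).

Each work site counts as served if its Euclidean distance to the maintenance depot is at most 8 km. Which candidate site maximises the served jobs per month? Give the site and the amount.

Coverage radius r = 8 km; a point is covered iff (Δx)²+(Δy)² ≤ 8² = 64.
  North (11, 9): covers {R, S, V, W} → 513
  South (3, 3): covers {P, Q, T} → 190
  East (4, 11): covers {R, S, T, U, V, W} → 1013
  West (13, 0): covers {none} → 0
  Central (8, 9): covers {Q, R, S, T, V, W} → 643
Maximum coverage at East: 1013 jobs per month.

East, covering 1013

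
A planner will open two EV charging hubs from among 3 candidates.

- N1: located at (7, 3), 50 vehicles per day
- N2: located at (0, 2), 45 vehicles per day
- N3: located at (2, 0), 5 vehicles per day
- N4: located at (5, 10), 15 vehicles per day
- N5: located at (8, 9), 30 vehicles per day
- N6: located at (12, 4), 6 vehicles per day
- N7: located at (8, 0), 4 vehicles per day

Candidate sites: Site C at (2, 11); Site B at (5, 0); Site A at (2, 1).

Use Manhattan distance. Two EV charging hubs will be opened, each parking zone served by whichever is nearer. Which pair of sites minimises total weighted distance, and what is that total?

{Site C, Site A}, total 896

Evaluate every pair (each demand assigned to the nearer of the two):
  {Site C, Site A}: total = 896
  {Site C, Site B}: total = 958
  {Site B, Site A}: total = 978
Best pair: {Site C, Site A} with total 896.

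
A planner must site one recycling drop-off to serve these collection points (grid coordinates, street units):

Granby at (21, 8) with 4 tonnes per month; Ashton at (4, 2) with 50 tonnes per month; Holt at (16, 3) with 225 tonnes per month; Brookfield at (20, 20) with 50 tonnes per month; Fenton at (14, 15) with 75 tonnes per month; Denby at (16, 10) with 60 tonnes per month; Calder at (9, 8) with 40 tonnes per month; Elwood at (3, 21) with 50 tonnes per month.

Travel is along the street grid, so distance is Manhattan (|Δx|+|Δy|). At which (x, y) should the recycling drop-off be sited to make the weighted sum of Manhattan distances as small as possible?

Manhattan distance separates: Σwᵢ(|x−xᵢ|+|y−yᵢ|) = Σwᵢ|x−xᵢ| + Σwᵢ|y−yᵢ|, so x and y are optimised independently as 1-D weighted medians.
Total weight W = 554; half = 277.
x-coordinate, sorted with cumulative weight:
  x=3 (Elwood, w=50) cum 50
  x=4 (Ashton, w=50) cum 100
  x=9 (Calder, w=40) cum 140
  x=14 (Fenton, w=75) cum 215
  x=16 (Holt, w=225) cum 440  ← median
  x=16 (Denby, w=60) cum 500
  x=20 (Brookfield, w=50) cum 550
  x=21 (Granby, w=4) cum 554
⇒ x* = 16
y-coordinate, sorted with cumulative weight:
  y=2 (Ashton, w=50) cum 50
  y=3 (Holt, w=225) cum 275
  y=8 (Granby, w=4) cum 279  ← median
  y=8 (Calder, w=40) cum 319
  y=10 (Denby, w=60) cum 379
  y=15 (Fenton, w=75) cum 454
  y=20 (Brookfield, w=50) cum 504
  y=21 (Elwood, w=50) cum 554
⇒ y* = 8

(16, 8)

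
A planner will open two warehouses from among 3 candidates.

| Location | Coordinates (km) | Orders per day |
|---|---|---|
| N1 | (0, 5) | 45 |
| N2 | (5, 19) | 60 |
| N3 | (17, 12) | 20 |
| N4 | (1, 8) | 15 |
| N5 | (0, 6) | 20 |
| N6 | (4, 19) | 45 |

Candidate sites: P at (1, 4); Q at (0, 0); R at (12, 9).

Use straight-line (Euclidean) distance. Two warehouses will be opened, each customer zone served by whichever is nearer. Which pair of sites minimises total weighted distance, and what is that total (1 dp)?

Evaluate every pair (each demand assigned to the nearer of the two):
  {P, R}: total = 1593.7
  {Q, R}: total = 1891.2
  {P, Q}: total = 2145.9
Best pair: {P, R} with total 1593.7.

{P, R}, total 1593.7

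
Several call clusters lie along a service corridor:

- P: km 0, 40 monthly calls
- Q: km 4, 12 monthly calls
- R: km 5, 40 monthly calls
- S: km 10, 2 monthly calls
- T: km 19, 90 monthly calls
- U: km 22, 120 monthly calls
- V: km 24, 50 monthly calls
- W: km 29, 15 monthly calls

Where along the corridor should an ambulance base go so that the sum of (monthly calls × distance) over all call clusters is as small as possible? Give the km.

For a sum of weighted absolute distances on a line, the optimum is the weighted median (not the mean). Total weight W = 369; half-weight = 184.5.
Sort by position and accumulate weight:
  km 0 (P, w=40) → cum 40
  km 4 (Q, w=12) → cum 52
  km 5 (R, w=40) → cum 92
  km 10 (S, w=2) → cum 94
  km 19 (T, w=90) → cum 184
  km 22 (U, w=120) → cum 304  ≥ 184.5 → median here
  km 24 (V, w=50) → cum 354
  km 29 (W, w=15) → cum 369
Optimal location: km 22.

x = 22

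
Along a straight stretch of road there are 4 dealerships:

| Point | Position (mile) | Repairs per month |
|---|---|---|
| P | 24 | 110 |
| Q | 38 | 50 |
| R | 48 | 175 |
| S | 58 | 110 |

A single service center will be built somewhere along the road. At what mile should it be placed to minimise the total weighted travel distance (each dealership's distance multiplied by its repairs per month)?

For a sum of weighted absolute distances on a line, the optimum is the weighted median (not the mean). Total weight W = 445; half-weight = 222.5.
Sort by position and accumulate weight:
  mile 24 (P, w=110) → cum 110
  mile 38 (Q, w=50) → cum 160
  mile 48 (R, w=175) → cum 335  ≥ 222.5 → median here
  mile 58 (S, w=110) → cum 445
Optimal location: mile 48.

x = 48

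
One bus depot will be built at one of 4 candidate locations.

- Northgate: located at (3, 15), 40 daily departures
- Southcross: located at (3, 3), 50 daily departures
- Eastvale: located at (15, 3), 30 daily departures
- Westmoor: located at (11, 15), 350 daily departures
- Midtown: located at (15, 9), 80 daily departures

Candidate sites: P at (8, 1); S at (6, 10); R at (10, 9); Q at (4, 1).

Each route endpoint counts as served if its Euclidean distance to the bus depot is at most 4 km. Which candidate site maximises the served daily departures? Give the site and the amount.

Q, covering 50

Coverage radius r = 4 km; a point is covered iff (Δx)²+(Δy)² ≤ 4² = 16.
  P (8, 1): covers {none} → 0
  S (6, 10): covers {none} → 0
  R (10, 9): covers {none} → 0
  Q (4, 1): covers {Southcross} → 50
Maximum coverage at Q: 50 daily departures.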